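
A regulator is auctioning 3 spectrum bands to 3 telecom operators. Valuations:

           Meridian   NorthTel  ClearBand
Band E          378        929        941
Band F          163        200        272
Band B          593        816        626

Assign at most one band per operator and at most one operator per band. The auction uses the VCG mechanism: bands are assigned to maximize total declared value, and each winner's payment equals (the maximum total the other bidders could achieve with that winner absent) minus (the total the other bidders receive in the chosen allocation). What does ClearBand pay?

ClearBand pays $543M.

Efficient allocation: Meridian→Band F ($163M), NorthTel→Band B ($816M), ClearBand→Band E ($941M); total welfare W = $1920M.
ClearBand receives Band E at value $941M, so the others get W − 941 = $979M.
Without ClearBand: best allocation of the remaining 2 bidders over all 3 bands is Meridian→Band B ($593M), NorthTel→Band E ($929M), total $1522M.
VCG payment = (others' best without ClearBand) − (others' welfare with ClearBand) = 1522 − 979 = $543M.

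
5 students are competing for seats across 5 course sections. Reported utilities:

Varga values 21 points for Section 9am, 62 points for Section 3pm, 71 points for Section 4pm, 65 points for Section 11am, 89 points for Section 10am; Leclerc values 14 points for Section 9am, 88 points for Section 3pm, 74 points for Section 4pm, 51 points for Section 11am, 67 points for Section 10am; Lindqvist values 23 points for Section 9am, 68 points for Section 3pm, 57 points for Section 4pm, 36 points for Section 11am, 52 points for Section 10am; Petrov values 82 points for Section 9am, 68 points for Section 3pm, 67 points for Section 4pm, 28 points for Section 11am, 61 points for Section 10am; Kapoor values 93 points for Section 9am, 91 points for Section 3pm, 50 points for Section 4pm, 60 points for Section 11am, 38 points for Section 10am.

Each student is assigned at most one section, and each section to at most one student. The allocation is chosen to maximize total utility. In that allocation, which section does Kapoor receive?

Kapoor receives Section 11am.

This is the linear assignment problem.
Optimal: Varga→Section 10am (89 points), Leclerc→Section 3pm (88 points), Lindqvist→Section 4pm (57 points), Petrov→Section 9am (82 points), Kapoor→Section 11am (60 points) — total 89+88+57+82+60 = 376 points.
Swapping Petrov↔Kapoor (Petrov→Section 11am 28 points, Kapoor→Section 9am 93 points) loses 21.
Kapoor's own top section is Section 9am (93 points), but forcing Kapoor→Section 9am and reassigning the rest optimally gives only 373 points — worse by 3.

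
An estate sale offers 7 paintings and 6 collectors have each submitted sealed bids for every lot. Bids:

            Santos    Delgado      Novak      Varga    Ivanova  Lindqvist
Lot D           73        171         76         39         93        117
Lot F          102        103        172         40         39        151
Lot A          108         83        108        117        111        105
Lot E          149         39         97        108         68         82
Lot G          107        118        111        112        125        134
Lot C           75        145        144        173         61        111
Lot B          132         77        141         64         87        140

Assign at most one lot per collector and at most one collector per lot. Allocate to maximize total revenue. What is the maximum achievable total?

Optimal: Santos→Lot E ($149), Delgado→Lot D ($171), Novak→Lot F ($172), Varga→Lot C ($173), Ivanova→Lot G ($125), Lindqvist→Lot B ($140) — total 149+171+172+173+125+140 = $930.
Column-greedy (each lot in turn goes to its best remaining collector) gives $804, worse by 126.
Swapping Novak↔Delgado (Novak→Lot D $76, Delgado→Lot F $103) loses 164.
Every other assignment is strictly worse.

Maximum total: $930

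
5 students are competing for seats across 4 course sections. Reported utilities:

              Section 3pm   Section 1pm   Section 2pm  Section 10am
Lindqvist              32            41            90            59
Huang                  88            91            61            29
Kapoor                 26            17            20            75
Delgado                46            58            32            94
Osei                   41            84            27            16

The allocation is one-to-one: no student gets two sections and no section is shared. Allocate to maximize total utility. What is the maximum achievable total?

Treat this as an assignment problem: match each student to one section.
Optimal: Huang→Section 3pm (88 points), Osei→Section 1pm (84 points), Lindqvist→Section 2pm (90 points), Delgado→Section 10am (94 points) — total 88+84+90+94 = 356 points.
Max-entry greedy (repeatedly take the single best remaining cell) gives 316 points, worse by 40.
Swapping Huang↔Lindqvist (Huang→Section 2pm 61 points, Lindqvist→Section 3pm 32 points) loses 85.

Max total: 356 points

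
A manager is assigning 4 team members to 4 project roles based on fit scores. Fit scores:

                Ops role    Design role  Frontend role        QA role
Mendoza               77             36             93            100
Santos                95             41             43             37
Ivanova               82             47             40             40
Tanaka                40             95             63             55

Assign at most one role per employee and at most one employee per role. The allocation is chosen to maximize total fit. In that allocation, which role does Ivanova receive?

Ivanova receives Frontend role.

This is a one-to-one assignment (maximum-weight bipartite matching).
Optimal: Mendoza→QA role (100 pts), Santos→Ops role (95 pts), Ivanova→Frontend role (40 pts), Tanaka→Design role (95 pts) — total 100+95+40+95 = 330 pts.
Column-greedy (each role in turn goes to its best remaining employee) gives 323 pts, worse by 7.
No other one-to-one assignment exceeds 330 pts.
Ivanova's own top role is Ops role (82 pts), but forcing Ivanova→Ops role and reassigning the rest optimally gives only 320 pts — worse by 10.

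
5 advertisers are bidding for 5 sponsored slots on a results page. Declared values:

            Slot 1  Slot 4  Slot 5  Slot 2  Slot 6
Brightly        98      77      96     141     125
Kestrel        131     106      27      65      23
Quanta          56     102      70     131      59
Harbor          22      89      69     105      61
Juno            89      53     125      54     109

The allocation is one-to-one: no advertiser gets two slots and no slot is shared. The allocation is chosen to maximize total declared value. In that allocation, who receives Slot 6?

Brightly receives Slot 6.

Optimal: Brightly→Slot 6 ($125), Kestrel→Slot 1 ($131), Quanta→Slot 2 ($131), Harbor→Slot 4 ($89), Juno→Slot 5 ($125) — total 125+131+131+89+125 = $601.
Row-greedy (each advertiser in turn takes its best remaining slot) gives $552, worse by 49.
Next-best assignment: Brightly→Slot 6, Kestrel→Slot 1, Quanta→Slot 4, Harbor→Slot 2, Juno→Slot 5 = $588.
Checked against all permutations: $601 is optimal.
Brightly's own top slot is Slot 2 ($141), but forcing Brightly→Slot 2 and reassigning the rest optimally gives only $560 — worse by 41.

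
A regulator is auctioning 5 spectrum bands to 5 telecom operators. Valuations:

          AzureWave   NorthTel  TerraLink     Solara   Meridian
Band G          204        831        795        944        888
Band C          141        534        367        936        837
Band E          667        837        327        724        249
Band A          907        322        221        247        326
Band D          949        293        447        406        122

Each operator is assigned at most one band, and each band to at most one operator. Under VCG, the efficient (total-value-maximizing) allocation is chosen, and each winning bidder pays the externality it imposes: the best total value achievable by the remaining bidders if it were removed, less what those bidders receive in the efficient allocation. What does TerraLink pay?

Efficient allocation: AzureWave→Band A ($907M), NorthTel→Band E ($837M), TerraLink→Band D ($447M), Solara→Band C ($936M), Meridian→Band G ($888M); total welfare W = $4015M.
TerraLink receives Band D at value $447M, so the others get W − 447 = $3568M.
Without TerraLink: best allocation of the remaining 4 bidders over all 5 bands is AzureWave→Band D ($949M), NorthTel→Band E ($837M), Solara→Band C ($936M), Meridian→Band G ($888M), total $3610M.
VCG payment = (others' best without TerraLink) − (others' welfare with TerraLink) = 3610 − 3568 = $42M.

TerraLink pays $42M.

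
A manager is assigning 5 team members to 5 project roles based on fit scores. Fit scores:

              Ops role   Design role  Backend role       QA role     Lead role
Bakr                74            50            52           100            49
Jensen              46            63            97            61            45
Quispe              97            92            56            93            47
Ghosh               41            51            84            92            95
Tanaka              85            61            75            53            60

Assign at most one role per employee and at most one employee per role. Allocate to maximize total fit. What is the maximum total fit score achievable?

Optimal: Bakr→QA role (100 pts), Jensen→Backend role (97 pts), Quispe→Design role (92 pts), Ghosh→Lead role (95 pts), Tanaka→Ops role (85 pts) — total 100+97+92+95+85 = 469 pts.
Column-greedy (each role in turn goes to its best remaining employee) gives 404 pts, worse by 65.
Next-best assignment: Bakr→QA role, Jensen→Backend role, Quispe→Ops role, Ghosh→Lead role, Tanaka→Design role = 450 pts.
Every other assignment is strictly worse.

Maximum total: 469 pts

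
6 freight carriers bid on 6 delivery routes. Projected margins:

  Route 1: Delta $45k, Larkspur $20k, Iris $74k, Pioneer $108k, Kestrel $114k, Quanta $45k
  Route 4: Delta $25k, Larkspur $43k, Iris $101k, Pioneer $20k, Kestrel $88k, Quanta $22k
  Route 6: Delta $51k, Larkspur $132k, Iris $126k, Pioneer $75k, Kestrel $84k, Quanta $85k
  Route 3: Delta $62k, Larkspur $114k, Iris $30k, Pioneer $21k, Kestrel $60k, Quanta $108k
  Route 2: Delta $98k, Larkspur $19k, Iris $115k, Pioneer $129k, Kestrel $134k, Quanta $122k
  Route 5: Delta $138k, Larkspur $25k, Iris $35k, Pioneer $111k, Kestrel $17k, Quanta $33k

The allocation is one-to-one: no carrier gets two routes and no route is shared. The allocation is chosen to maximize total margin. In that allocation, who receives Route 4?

Optimal: Delta→Route 5 ($138k), Larkspur→Route 6 ($132k), Iris→Route 4 ($101k), Pioneer→Route 2 ($129k), Kestrel→Route 1 ($114k), Quanta→Route 3 ($108k) — total 138+132+101+129+114+108 = $722k.
Row-greedy (each carrier in turn takes its best remaining route) gives $689k, worse by 33.
Next-best assignment: Delta→Route 5, Larkspur→Route 6, Iris→Route 4, Pioneer→Route 1, Kestrel→Route 2, Quanta→Route 3 = $721k.
Iris's own top route is Route 6 ($126k), but forcing Iris→Route 6 and reassigning the rest optimally gives only $696k — worse by 26.

Iris receives Route 4.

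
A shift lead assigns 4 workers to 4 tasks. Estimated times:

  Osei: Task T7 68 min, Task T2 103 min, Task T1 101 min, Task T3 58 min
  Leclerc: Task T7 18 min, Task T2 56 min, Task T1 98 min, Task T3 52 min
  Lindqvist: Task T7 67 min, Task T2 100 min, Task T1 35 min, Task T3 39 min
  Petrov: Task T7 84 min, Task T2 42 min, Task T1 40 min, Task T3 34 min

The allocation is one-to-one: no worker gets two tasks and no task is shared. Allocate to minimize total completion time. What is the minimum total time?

Min total: 153 min

Treat this as an assignment problem: match each worker to one task.
Optimal: Osei→Task T3 (58 min), Leclerc→Task T7 (18 min), Lindqvist→Task T1 (35 min), Petrov→Task T2 (42 min) — total 58+18+35+42 = 153 min.
Min-entry greedy (repeatedly take the single cheapest remaining cell) gives 190 min, worse by 37.
Next-best assignment: Osei→Task T2, Leclerc→Task T7, Lindqvist→Task T1, Petrov→Task T3 = 190 min.
Swapping Petrov↔Leclerc (Petrov→Task T7 84 min, Leclerc→Task T2 56 min) adds 80.
Every other assignment is strictly worse.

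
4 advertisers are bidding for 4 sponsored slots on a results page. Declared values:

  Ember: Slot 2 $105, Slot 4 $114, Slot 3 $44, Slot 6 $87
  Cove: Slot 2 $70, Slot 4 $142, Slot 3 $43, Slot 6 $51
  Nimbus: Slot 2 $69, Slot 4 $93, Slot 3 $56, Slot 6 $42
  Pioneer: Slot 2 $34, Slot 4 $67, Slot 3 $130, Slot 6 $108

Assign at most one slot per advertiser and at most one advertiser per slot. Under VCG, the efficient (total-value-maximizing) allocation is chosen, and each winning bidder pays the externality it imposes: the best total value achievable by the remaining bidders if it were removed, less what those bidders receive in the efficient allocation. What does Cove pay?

Efficient allocation: Ember→Slot 6 ($87), Cove→Slot 4 ($142), Nimbus→Slot 2 ($69), Pioneer→Slot 3 ($130); total welfare W = $428.
Cove receives Slot 4 at value $142, so the others get W − 142 = $286.
Without Cove: best allocation of the remaining 3 bidders over all 4 slots is Ember→Slot 2 ($105), Nimbus→Slot 4 ($93), Pioneer→Slot 3 ($130), total $328.
VCG payment = (others' best without Cove) − (others' welfare with Cove) = 328 − 286 = $42.

Cove pays $42.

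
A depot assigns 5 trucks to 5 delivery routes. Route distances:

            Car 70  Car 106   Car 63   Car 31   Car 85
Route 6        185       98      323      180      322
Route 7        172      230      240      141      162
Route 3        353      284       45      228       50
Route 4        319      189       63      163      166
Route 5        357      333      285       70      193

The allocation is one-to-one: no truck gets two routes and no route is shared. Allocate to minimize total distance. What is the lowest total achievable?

Min total: 453 km

Optimal: Car 70→Route 7 (172 km), Car 106→Route 6 (98 km), Car 63→Route 4 (63 km), Car 31→Route 5 (70 km), Car 85→Route 3 (50 km) — total 172+98+63+70+50 = 453 km.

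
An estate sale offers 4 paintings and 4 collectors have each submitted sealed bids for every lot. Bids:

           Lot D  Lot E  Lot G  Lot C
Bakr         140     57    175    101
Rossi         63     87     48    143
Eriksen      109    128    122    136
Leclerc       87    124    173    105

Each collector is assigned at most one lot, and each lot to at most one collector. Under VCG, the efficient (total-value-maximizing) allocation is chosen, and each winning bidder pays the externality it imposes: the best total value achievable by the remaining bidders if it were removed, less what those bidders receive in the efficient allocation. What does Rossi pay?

Efficient allocation: Bakr→Lot D ($140), Rossi→Lot C ($143), Eriksen→Lot E ($128), Leclerc→Lot G ($173); total welfare W = $584.
Rossi receives Lot C at value $143, so the others get W − 143 = $441.
Without Rossi: best allocation of the remaining 3 bidders over all 4 lots is Bakr→Lot D ($140), Eriksen→Lot C ($136), Leclerc→Lot G ($173), total $449.
VCG payment = (others' best without Rossi) − (others' welfare with Rossi) = 449 − 441 = $8.

Rossi pays $8.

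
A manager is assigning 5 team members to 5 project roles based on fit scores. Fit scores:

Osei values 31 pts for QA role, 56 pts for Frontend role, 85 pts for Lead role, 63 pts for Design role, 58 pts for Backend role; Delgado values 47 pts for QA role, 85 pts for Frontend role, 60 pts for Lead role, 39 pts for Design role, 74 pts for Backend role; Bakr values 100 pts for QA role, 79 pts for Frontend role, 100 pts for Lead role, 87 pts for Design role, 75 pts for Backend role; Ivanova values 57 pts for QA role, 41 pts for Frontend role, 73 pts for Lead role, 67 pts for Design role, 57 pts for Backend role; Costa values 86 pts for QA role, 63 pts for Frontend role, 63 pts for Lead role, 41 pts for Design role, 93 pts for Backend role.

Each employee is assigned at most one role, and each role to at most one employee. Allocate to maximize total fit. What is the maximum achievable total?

Max total: 430 pts

This is the linear assignment problem.
Optimal: Osei→Lead role (85 pts), Delgado→Frontend role (85 pts), Bakr→QA role (100 pts), Ivanova→Design role (67 pts), Costa→Backend role (93 pts) — total 85+85+100+67+93 = 430 pts.
Swapping Osei↔Costa (Osei→Backend role 58 pts, Costa→Lead role 63 pts) loses 57.
No other one-to-one assignment exceeds 430 pts.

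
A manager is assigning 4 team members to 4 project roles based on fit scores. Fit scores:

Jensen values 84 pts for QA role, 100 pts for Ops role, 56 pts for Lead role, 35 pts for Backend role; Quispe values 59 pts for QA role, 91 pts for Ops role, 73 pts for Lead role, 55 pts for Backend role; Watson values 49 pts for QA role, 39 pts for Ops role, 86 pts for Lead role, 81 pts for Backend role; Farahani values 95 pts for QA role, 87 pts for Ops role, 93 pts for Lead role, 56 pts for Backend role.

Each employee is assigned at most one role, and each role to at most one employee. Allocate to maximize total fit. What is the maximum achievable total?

Max total: 349 pts

Optimal: Jensen→QA role (84 pts), Quispe→Ops role (91 pts), Watson→Backend role (81 pts), Farahani→Lead role (93 pts) — total 84+91+81+93 = 349 pts.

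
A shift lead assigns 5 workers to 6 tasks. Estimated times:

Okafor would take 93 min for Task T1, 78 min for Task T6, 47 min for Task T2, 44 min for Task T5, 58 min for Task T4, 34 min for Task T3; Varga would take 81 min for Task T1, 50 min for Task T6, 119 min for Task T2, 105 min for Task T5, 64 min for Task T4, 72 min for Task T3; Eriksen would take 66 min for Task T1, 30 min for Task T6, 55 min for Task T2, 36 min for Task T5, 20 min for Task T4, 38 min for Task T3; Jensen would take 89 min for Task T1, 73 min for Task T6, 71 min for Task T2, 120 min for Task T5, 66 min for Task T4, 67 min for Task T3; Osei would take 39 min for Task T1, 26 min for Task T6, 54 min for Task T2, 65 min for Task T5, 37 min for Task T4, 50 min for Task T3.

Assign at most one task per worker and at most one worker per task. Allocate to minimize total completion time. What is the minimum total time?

Minimum total: 214 min

Optimal: Okafor→Task T3 (34 min), Varga→Task T6 (50 min), Eriksen→Task T4 (20 min), Jensen→Task T2 (71 min), Osei→Task T1 (39 min) — total 34+50+20+71+39 = 214 min.
Column-greedy (each task in turn goes to its cheapest remaining worker) gives 287 min, worse by 73.
Next-best assignment: Okafor→Task T5, Varga→Task T6, Eriksen→Task T4, Jensen→Task T3, Osei→Task T1 = 220 min.
Swapping Osei↔Eriksen (Osei→Task T4 37 min, Eriksen→Task T1 66 min) adds 44.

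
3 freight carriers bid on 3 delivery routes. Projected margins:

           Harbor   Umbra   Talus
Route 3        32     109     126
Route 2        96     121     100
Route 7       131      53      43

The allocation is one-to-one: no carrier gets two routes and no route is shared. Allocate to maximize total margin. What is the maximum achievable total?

Optimal: Harbor→Route 7 ($131k), Umbra→Route 2 ($121k), Talus→Route 3 ($126k) — total 131+121+126 = $378k.

Max total: $378k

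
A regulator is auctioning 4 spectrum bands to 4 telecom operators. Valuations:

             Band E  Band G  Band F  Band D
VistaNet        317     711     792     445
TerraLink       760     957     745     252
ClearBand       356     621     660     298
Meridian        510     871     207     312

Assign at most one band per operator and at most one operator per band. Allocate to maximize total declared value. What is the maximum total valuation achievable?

This is a one-to-one assignment (maximum-weight bipartite matching).
Optimal: VistaNet→Band D ($445M), TerraLink→Band E ($760M), ClearBand→Band F ($660M), Meridian→Band G ($871M) — total 445+760+660+871 = $2736M.
Checked against all permutations: $2736M is optimal.

Max total: $2736M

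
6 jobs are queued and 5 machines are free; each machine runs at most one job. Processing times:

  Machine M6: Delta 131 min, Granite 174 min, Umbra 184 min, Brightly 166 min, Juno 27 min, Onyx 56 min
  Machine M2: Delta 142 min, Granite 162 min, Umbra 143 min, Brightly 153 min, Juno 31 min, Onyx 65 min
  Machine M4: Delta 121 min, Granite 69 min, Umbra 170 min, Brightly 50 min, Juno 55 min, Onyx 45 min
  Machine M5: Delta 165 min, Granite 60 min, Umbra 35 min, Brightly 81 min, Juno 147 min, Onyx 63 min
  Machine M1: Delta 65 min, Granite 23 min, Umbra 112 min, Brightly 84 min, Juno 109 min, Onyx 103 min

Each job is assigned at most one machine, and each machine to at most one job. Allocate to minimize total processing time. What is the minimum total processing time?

Minimum total: 195 min

Optimal: Onyx→Machine M6 (56 min), Juno→Machine M2 (31 min), Brightly→Machine M4 (50 min), Umbra→Machine M5 (35 min), Granite→Machine M1 (23 min) — total 56+31+50+35+23 = 195 min.
Min-entry greedy (repeatedly take the single cheapest remaining cell) gives 272 min, worse by 77.
Next-best assignment: Juno→Machine M6, Onyx→Machine M2, Brightly→Machine M4, Umbra→Machine M5, Granite→Machine M1 = 200 min.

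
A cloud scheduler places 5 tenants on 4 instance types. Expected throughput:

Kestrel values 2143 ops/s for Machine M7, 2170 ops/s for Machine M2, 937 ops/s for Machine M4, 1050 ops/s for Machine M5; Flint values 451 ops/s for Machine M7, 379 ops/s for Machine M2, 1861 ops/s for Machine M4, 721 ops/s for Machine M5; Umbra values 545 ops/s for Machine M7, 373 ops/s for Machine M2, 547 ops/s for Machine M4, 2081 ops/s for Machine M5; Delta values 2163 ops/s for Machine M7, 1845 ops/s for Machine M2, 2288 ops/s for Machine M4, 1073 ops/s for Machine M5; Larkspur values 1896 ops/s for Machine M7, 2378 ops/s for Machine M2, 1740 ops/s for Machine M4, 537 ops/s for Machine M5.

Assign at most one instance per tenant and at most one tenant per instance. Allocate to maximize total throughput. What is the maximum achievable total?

Maximum total: 8890 ops/s

Optimal: Kestrel→Machine M7 (2143 ops/s), Larkspur→Machine M2 (2378 ops/s), Delta→Machine M4 (2288 ops/s), Umbra→Machine M5 (2081 ops/s) — total 2143+2378+2288+2081 = 8890 ops/s.
Row-greedy (each tenant in turn takes its best remaining instance) gives 8275 ops/s, worse by 615.
Next-best assignment: Delta→Machine M7, Larkspur→Machine M2, Flint→Machine M4, Umbra→Machine M5 = 8483 ops/s.
No other one-to-one assignment exceeds 8890 ops/s.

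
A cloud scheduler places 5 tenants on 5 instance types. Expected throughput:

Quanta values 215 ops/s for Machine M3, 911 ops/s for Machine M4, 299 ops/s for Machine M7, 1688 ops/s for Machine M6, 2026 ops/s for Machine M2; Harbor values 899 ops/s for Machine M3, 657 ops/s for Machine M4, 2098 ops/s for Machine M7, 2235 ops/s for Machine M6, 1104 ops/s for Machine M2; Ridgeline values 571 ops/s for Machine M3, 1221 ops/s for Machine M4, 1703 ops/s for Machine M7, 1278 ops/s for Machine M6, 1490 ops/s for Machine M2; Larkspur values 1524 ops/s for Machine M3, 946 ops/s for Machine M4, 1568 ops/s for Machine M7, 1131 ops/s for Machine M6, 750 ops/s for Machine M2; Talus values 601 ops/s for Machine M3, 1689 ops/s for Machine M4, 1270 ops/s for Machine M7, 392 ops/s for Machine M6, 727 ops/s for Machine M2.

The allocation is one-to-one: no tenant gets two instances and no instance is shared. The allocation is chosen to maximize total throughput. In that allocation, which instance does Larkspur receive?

Larkspur receives Machine M3.

Optimal: Quanta→Machine M2 (2026 ops/s), Harbor→Machine M6 (2235 ops/s), Ridgeline→Machine M7 (1703 ops/s), Larkspur→Machine M3 (1524 ops/s), Talus→Machine M4 (1689 ops/s) — total 2026+2235+1703+1524+1689 = 9177 ops/s.
Column-greedy (each instance in turn goes to its best remaining tenant) gives 8489 ops/s, worse by 688.
Larkspur's own top instance is Machine M7 (1568 ops/s), but forcing Larkspur→Machine M7 and reassigning the rest optimally gives only 8089 ops/s — worse by 1088.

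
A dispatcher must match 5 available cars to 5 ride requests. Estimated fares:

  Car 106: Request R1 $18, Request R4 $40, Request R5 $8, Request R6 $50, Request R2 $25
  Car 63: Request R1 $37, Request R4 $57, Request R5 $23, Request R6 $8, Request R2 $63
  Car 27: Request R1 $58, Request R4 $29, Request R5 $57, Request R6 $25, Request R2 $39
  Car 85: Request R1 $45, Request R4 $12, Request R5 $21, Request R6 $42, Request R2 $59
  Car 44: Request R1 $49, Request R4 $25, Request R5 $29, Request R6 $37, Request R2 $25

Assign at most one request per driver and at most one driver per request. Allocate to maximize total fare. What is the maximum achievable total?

This is the linear assignment problem.
Optimal: Car 106→Request R6 ($50), Car 63→Request R4 ($57), Car 27→Request R5 ($57), Car 85→Request R2 ($59), Car 44→Request R1 ($49) — total 50+57+57+59+49 = $272.
Max-entry greedy (repeatedly take the single best remaining cell) gives $212, worse by 60.
Next-best assignment: Car 106→Request R6, Car 63→Request R4, Car 27→Request R1, Car 85→Request R2, Car 44→Request R5 = $253.
Swapping Car 106↔Car 63 (Car 106→Request R4 $40, Car 63→Request R6 $8) loses 59.
No other one-to-one assignment exceeds $272.

Max total: $272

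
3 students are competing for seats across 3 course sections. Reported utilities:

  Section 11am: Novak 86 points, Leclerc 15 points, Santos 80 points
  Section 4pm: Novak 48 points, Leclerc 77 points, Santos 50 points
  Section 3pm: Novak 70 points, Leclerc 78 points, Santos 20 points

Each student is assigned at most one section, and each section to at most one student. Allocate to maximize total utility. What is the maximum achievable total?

This is a one-to-one assignment (maximum-weight bipartite matching).
Optimal: Novak→Section 3pm (70 points), Leclerc→Section 4pm (77 points), Santos→Section 11am (80 points) — total 70+77+80 = 227 points.
Max-entry greedy (repeatedly take the single best remaining cell) gives 214 points, worse by 13.
Next-best assignment: Novak→Section 11am, Leclerc→Section 3pm, Santos→Section 4pm = 214 points.
Swapping Santos↔Novak (Santos→Section 3pm 20 points, Novak→Section 11am 86 points) loses 44.
Checked against all permutations: 227 points is optimal.

Max total: 227 points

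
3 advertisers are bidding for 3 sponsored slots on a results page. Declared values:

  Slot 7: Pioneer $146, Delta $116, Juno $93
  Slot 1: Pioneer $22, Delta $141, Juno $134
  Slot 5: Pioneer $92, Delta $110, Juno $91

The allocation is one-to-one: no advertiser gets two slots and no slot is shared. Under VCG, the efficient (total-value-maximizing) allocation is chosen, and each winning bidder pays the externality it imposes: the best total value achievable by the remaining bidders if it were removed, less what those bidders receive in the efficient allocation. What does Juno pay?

Juno pays $31.

Efficient allocation: Pioneer→Slot 7 ($146), Delta→Slot 5 ($110), Juno→Slot 1 ($134); total welfare W = $390.
Juno receives Slot 1 at value $134, so the others get W − 134 = $256.
Without Juno: best allocation of the remaining 2 bidders over all 3 slots is Pioneer→Slot 7 ($146), Delta→Slot 1 ($141), total $287.
VCG payment = (others' best without Juno) − (others' welfare with Juno) = 287 − 256 = $31.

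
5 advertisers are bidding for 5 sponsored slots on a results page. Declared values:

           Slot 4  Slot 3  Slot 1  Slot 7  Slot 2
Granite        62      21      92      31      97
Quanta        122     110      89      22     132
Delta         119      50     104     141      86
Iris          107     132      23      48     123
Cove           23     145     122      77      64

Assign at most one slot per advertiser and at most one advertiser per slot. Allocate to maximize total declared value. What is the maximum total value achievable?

Maximum total: $623

Optimal: Granite→Slot 1 ($92), Quanta→Slot 4 ($122), Delta→Slot 7 ($141), Iris→Slot 2 ($123), Cove→Slot 3 ($145) — total 92+122+141+123+145 = $623.
Max-entry greedy (repeatedly take the single best remaining cell) gives $617, worse by 6.
Next-best assignment: Granite→Slot 1, Quanta→Slot 2, Delta→Slot 7, Iris→Slot 4, Cove→Slot 3 = $617.
Swapping Cove↔Quanta (Cove→Slot 4 $23, Quanta→Slot 3 $110) loses 134.
Every other assignment is strictly worse.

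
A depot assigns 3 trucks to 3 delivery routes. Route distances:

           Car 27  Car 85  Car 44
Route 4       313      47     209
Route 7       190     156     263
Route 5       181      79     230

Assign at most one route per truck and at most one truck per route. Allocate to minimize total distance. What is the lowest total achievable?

Min total: 467 km

Optimal: Car 27→Route 7 (190 km), Car 85→Route 4 (47 km), Car 44→Route 5 (230 km) — total 190+47+230 = 467 km.
Next-best assignment: Car 27→Route 7, Car 85→Route 5, Car 44→Route 4 = 478 km.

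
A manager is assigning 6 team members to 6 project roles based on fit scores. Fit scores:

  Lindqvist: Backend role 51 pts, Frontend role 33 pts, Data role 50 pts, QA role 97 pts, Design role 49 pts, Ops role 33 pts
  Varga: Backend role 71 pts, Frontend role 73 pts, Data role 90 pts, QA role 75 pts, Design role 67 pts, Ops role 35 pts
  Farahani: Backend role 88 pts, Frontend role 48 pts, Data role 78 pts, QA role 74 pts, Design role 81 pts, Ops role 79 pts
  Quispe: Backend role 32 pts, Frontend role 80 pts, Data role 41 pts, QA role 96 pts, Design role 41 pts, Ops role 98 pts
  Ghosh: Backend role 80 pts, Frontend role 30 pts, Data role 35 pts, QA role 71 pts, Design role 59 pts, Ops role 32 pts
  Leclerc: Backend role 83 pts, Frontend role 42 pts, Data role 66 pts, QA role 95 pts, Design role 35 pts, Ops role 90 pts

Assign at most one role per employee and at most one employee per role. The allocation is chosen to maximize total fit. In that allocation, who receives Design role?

Treat this as an assignment problem: match each employee to one role.
Optimal: Lindqvist→QA role (97 pts), Varga→Data role (90 pts), Farahani→Design role (81 pts), Quispe→Frontend role (80 pts), Ghosh→Backend role (80 pts), Leclerc→Ops role (90 pts) — total 97+90+81+80+80+90 = 518 pts.
Column-greedy (each role in turn goes to its best remaining employee) gives 504 pts, worse by 14.
Farahani's own top role is Backend role (88 pts), but forcing Farahani→Backend role and reassigning the rest optimally gives only 504 pts — worse by 14.

Farahani receives Design role.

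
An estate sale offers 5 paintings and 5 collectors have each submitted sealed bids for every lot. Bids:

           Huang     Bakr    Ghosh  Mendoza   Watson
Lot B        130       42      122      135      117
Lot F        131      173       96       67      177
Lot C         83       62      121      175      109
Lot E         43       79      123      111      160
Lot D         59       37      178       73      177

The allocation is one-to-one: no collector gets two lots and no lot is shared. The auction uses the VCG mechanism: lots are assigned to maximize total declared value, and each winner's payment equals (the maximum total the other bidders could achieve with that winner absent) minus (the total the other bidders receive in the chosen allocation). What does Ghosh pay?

Ghosh pays $17.

Efficient allocation: Huang→Lot B ($130), Bakr→Lot F ($173), Ghosh→Lot D ($178), Mendoza→Lot C ($175), Watson→Lot E ($160); total welfare W = $816.
Ghosh receives Lot D at value $178, so the others get W − 178 = $638.
Without Ghosh: best allocation of the remaining 4 bidders over all 5 lots is Huang→Lot B ($130), Bakr→Lot F ($173), Mendoza→Lot C ($175), Watson→Lot D ($177), total $655.
VCG payment = (others' best without Ghosh) − (others' welfare with Ghosh) = 655 − 638 = $17.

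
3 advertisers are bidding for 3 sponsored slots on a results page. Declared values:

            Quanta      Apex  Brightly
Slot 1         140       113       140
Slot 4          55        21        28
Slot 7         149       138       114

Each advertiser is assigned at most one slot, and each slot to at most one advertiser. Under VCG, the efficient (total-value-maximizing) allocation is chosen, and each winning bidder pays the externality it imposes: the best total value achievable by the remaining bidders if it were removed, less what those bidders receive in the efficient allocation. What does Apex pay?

Efficient allocation: Quanta→Slot 4 ($55), Apex→Slot 7 ($138), Brightly→Slot 1 ($140); total welfare W = $333.
Apex receives Slot 7 at value $138, so the others get W − 138 = $195.
Without Apex: best allocation of the remaining 2 bidders over all 3 slots is Quanta→Slot 7 ($149), Brightly→Slot 1 ($140), total $289.
VCG payment = (others' best without Apex) − (others' welfare with Apex) = 289 − 195 = $94.

Apex pays $94.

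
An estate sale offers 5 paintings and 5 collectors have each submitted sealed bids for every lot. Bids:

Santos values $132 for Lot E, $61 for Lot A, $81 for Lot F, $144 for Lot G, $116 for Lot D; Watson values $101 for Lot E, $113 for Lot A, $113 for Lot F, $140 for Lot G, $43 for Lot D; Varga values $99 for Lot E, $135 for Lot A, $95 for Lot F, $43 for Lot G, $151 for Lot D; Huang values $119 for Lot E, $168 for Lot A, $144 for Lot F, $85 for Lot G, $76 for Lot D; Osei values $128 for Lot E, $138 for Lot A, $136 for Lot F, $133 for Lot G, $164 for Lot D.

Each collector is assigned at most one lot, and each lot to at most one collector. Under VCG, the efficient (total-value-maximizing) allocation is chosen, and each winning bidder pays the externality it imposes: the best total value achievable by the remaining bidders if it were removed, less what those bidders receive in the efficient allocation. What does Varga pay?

Varga pays $28.

Efficient allocation: Santos→Lot E ($132), Watson→Lot G ($140), Varga→Lot D ($151), Huang→Lot A ($168), Osei→Lot F ($136); total welfare W = $727.
Varga receives Lot D at value $151, so the others get W − 151 = $576.
Without Varga: best allocation of the remaining 4 bidders over all 5 lots is Santos→Lot E ($132), Watson→Lot G ($140), Huang→Lot A ($168), Osei→Lot D ($164), total $604.
VCG payment = (others' best without Varga) − (others' welfare with Varga) = 604 − 576 = $28.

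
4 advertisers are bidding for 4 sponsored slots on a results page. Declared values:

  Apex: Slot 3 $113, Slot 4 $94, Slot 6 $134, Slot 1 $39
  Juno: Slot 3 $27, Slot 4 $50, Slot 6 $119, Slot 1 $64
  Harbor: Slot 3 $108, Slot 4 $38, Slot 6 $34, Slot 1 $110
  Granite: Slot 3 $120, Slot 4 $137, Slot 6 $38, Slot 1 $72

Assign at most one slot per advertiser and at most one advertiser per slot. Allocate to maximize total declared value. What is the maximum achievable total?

Max total: $479

This is the linear assignment problem.
Optimal: Apex→Slot 3 ($113), Juno→Slot 6 ($119), Harbor→Slot 1 ($110), Granite→Slot 4 ($137) — total 113+119+110+137 = $479.
Max-entry greedy (repeatedly take the single best remaining cell) gives $408, worse by 71.
Swapping Juno↔Harbor (Juno→Slot 1 $64, Harbor→Slot 6 $34) loses 131.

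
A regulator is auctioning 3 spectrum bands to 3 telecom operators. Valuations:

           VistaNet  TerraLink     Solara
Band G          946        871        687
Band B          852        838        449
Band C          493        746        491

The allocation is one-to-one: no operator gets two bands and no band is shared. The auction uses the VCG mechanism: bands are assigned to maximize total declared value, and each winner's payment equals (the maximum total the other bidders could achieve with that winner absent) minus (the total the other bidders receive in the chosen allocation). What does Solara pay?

Efficient allocation: VistaNet→Band B ($852M), TerraLink→Band C ($746M), Solara→Band G ($687M); total welfare W = $2285M.
Solara receives Band G at value $687M, so the others get W − 687 = $1598M.
Without Solara: best allocation of the remaining 2 bidders over all 3 bands is VistaNet→Band G ($946M), TerraLink→Band B ($838M), total $1784M.
VCG payment = (others' best without Solara) − (others' welfare with Solara) = 1784 − 1598 = $186M.

Solara pays $186M.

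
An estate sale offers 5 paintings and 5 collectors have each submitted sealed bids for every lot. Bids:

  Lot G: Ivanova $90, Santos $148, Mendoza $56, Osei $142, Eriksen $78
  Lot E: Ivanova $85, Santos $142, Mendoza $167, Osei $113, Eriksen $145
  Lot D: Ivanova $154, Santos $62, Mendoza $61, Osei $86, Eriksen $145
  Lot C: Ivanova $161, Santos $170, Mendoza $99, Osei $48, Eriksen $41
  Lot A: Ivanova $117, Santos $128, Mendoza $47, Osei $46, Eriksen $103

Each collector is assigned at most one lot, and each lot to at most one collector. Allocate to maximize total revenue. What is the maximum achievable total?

Maximum total: $743

Optimal: Ivanova→Lot C ($161), Santos→Lot A ($128), Mendoza→Lot E ($167), Osei→Lot G ($142), Eriksen→Lot D ($145) — total 161+128+167+142+145 = $743.
Max-entry greedy (repeatedly take the single best remaining cell) gives $736, worse by 7.
Next-best assignment: Ivanova→Lot A, Santos→Lot C, Mendoza→Lot E, Osei→Lot G, Eriksen→Lot D = $741.
No other one-to-one assignment exceeds $743.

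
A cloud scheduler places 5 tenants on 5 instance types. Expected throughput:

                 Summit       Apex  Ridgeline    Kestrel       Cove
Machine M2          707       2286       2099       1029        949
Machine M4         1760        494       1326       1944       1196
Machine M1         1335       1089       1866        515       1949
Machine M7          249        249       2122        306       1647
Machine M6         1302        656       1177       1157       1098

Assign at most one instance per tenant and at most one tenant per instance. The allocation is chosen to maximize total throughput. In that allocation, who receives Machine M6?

Summit receives Machine M6.

Optimal: Summit→Machine M6 (1302 ops/s), Apex→Machine M2 (2286 ops/s), Ridgeline→Machine M7 (2122 ops/s), Kestrel→Machine M4 (1944 ops/s), Cove→Machine M1 (1949 ops/s) — total 1302+2286+2122+1944+1949 = 9603 ops/s.
Row-greedy (each tenant in turn takes its best remaining instance) gives 9274 ops/s, worse by 329.
Summit's own top instance is Machine M4 (1760 ops/s), but forcing Summit→Machine M4 and reassigning the rest optimally gives only 9274 ops/s — worse by 329.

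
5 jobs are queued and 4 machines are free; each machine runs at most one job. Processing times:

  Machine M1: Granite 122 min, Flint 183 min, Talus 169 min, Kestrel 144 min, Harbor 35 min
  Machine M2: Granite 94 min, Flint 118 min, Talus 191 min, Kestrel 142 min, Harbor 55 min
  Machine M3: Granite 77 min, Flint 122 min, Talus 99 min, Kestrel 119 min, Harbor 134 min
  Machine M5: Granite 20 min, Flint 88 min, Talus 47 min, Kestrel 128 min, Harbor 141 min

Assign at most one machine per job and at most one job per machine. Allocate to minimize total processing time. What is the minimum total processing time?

Treat this as an assignment problem: match each job to one machine.
Optimal: Harbor→Machine M1 (35 min), Flint→Machine M2 (118 min), Talus→Machine M3 (99 min), Granite→Machine M5 (20 min) — total 35+118+99+20 = 272 min.
Column-greedy (each machine in turn goes to its cheapest remaining job) gives 316 min, worse by 44.
Checked against all permutations: 272 min is optimal.

Minimum total: 272 min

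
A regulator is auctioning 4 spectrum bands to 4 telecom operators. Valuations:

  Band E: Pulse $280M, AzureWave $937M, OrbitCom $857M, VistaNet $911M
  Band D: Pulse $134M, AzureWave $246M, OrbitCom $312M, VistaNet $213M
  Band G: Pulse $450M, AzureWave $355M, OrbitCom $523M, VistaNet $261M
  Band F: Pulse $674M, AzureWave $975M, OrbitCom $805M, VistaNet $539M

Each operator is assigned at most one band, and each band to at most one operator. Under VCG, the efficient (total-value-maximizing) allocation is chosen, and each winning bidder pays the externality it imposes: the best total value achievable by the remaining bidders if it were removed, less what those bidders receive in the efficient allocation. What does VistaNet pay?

VistaNet pays $545M.

Efficient allocation: Pulse→Band G ($450M), AzureWave→Band F ($975M), OrbitCom→Band D ($312M), VistaNet→Band E ($911M); total welfare W = $2648M.
VistaNet receives Band E at value $911M, so the others get W − 911 = $1737M.
Without VistaNet: best allocation of the remaining 3 bidders over all 4 bands is Pulse→Band G ($450M), AzureWave→Band F ($975M), OrbitCom→Band E ($857M), total $2282M.
VCG payment = (others' best without VistaNet) − (others' welfare with VistaNet) = 2282 − 1737 = $545M.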